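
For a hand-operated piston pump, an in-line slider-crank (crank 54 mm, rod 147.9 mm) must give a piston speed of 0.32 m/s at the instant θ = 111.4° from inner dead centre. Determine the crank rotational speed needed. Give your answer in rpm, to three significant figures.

For an in-line slider-crank, |v_piston| = rω|sinθ|·[1 + r cosθ/√(L² − r² sin²θ)].
With r = 0.054 m, L = 0.1479 m, θ = 111.4°: the bracketed kinematic factor |dx/dθ| = 0.043155 m.
ω = v/|dx/dθ| = 0.32/0.043155 = 7.4151 rad/s.
N = 60ω/(2π) = 70.809 rpm.

70.8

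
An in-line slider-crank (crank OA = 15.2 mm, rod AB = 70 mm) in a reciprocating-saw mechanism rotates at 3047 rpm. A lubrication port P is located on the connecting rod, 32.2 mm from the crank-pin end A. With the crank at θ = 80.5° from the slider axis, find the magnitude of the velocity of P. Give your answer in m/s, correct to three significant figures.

4.88

ω = 319.1 rad/s.  Crank-pin speed |V_A| = rω = 4.85 m/s, perpendicular to OA.
Rod angle: sinφ = −(r/L) sinθ ⇒ φ = -12.367°; ω_rod = −rω cosθ/√(L²−r²sin²θ) = -11.707 rad/s.
V_P = V_A + ω_rod × AP, with AP = 0.0322 m along the rod.
Components: V_Px = −rω sinθ − a·ω_rod·sinφ = -4.8643 m/s;  V_Py = rω cosθ + a·ω_rod·cosφ = +0.43226 m/s.
|V_P| = √(V_Px² + V_Py²) = 4.8834 m/s.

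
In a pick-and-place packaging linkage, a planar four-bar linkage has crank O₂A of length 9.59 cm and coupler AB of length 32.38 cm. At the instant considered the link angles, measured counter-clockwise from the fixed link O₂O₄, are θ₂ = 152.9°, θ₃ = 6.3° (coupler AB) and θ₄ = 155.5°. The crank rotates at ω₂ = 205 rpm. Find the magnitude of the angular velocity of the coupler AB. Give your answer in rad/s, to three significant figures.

ω₂ = 21.47 rad/s (from 205 rpm).
Differentiating the loop-closure r₂e^{iθ₂}+r₃e^{iθ₃}=r₁+r₄e^{iθ₄} gives r₂ω₂e^{iθ₂}+r₃ω₃e^{iθ₃}=r₄ω₄e^{iθ₄}.
Eliminating the other unknown: ω₃ = r₂ω₂ sin(θ₄−θ₂) / [r₃ sin(θ₃−θ₄)].
Numerator sine = +0.04536; denominator sine = -0.51204.
Result = 0.0959·21.47·(+0.04536) / (0.3238·(-0.51204)) = -0.56327 rad/s; magnitude 0.56327 rad/s.

0.563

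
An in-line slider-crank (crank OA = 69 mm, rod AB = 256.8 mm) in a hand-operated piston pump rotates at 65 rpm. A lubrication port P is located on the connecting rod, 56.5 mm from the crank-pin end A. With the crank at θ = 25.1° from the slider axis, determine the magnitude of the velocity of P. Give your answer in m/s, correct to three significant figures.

ω = 6.807 rad/s.  Crank-pin speed |V_A| = rω = 0.46967 m/s, perpendicular to OA.
Rod angle: sinφ = −(r/L) sinθ ⇒ φ = -6.545°; ω_rod = −rω cosθ/√(L²−r²sin²θ) = -1.6671 rad/s.
V_P = V_A + ω_rod × AP, with AP = 0.0565 m along the rod.
Components: V_Px = −rω sinθ − a·ω_rod·sinφ = -0.20997 m/s;  V_Py = rω cosθ + a·ω_rod·cosφ = +0.33174 m/s.
|V_P| = √(V_Px² + V_Py²) = 0.3926 m/s.

0.393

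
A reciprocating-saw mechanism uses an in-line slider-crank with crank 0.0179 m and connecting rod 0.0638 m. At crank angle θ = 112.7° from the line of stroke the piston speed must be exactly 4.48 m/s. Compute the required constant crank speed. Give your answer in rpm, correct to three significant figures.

For an in-line slider-crank, |v_piston| = rω|sinθ|·[1 + r cosθ/√(L² − r² sin²θ)].
With r = 0.0179 m, L = 0.0638 m, θ = 112.7°: the bracketed kinematic factor |dx/dθ| = 0.014662 m.
ω = v/|dx/dθ| = 4.48/0.014662 = 305.54 rad/s.
N = 60ω/(2π) = 2917.7 rpm.

2920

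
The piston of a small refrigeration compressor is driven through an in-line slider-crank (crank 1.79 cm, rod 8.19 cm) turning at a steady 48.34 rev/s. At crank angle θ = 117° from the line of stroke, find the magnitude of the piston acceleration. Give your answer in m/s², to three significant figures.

963

ω = 2π·48.3 = 303.7 rad/s
x(θ) = r cosθ + √(L² − r² sin²θ); with ω constant, a = ω²·d²x/dθ².
d²x/dθ² = −r cosθ − r²(cos2θ)/√u − r⁴ sin²2θ/(4u^{3/2}),  u = L² − r² sin²θ = 0.00645324 m².
Substituting r = 0.0179 m, L = 0.0819 m, θ = 117°: d²x/dθ² = +0.010438 m.
a = ω²·d²x/dθ² = (303.7)²·(+0.010438) = +962.96 m/s²;  |a| = 962.96 m/s².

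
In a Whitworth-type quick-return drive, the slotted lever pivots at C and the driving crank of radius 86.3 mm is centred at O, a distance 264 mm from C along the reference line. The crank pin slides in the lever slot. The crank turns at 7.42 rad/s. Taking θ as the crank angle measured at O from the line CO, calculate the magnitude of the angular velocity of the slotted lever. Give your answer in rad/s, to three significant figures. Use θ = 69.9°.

1.22

ω = 7.42 rad/s
Crank pin A relative to C: A = (d + r cosθ, r sinθ); lever angle φ = atan2(r sinθ, d + r cosθ).
Differentiating tanφ: φ̇ = rω(d cosθ + r)/(d² + r² + 2dr cosθ).
d² + r² + 2dr cosθ = |CA|² = 0.092803 m²;  d cosθ + r = +0.17703 m.
|ω_lever| = |0.0863·7.42·+0.17703| / 0.092803 = 1.2215 rad/s.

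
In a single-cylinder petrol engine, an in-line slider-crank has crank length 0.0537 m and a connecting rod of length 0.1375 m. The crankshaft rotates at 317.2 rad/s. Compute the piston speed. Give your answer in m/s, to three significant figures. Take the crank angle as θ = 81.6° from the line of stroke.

17.9

ω = 317.2 rad/s
For an in-line slider-crank, x = r cosθ + √(L² − r² sin²θ), so v = −rω sinθ·[1 + r cosθ/√(L² − r² sin²θ)].
With r = 0.0537 m, L = 0.1375 m, θ = 81.6°: √(L² − r² sin²θ) = 0.12682 m.
v = −0.0537·317.2·0.98927·[1 + 0.0537·0.14608/0.12682] = -17.893 m/s.
|v| = 17.893 m/s.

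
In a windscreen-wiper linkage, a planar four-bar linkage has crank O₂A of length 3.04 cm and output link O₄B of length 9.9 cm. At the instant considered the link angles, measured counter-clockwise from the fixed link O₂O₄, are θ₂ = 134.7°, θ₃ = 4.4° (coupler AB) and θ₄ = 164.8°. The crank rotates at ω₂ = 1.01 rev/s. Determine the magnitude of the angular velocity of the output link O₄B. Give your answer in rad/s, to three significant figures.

ω₂ = 6.346 rad/s (from 1.01 rev/s).
Differentiating the loop-closure r₂e^{iθ₂}+r₃e^{iθ₃}=r₁+r₄e^{iθ₄} gives r₂ω₂e^{iθ₂}+r₃ω₃e^{iθ₃}=r₄ω₄e^{iθ₄}.
Eliminating the other unknown: ω₄ = r₂ω₂ sin(θ₂−θ₃) / [r₄ sin(θ₄−θ₃)].
Numerator sine = +0.76267; denominator sine = +0.33545.
Result = 0.0304·6.346·(+0.76267) / (0.099·(+0.33545)) = +4.4304 rad/s; magnitude 4.4304 rad/s.

4.43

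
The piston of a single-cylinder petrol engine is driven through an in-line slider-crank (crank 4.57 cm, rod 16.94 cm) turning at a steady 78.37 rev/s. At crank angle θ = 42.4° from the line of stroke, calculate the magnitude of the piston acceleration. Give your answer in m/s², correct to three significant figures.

ω = 2π·78.4 = 492.4 rad/s
x(θ) = r cosθ + √(L² − r² sin²θ); with ω constant, a = ω²·d²x/dθ².
d²x/dθ² = −r cosθ − r²(cos2θ)/√u − r⁴ sin²2θ/(4u^{3/2}),  u = L² − r² sin²θ = 0.0277468 m².
Substituting r = 0.0457 m, L = 0.1694 m, θ = 42.4°: d²x/dθ² = -0.035118 m.
a = ω²·d²x/dθ² = (492.4)²·(-0.035118) = -8515 m/s²;  |a| = 8515 m/s².

8520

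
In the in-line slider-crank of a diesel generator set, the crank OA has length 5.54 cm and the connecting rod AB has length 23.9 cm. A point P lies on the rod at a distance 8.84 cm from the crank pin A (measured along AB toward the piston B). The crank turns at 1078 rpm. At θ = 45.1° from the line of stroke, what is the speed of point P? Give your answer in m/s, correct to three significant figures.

ω = 112.9 rad/s.  Crank-pin speed |V_A| = rω = 6.254 m/s, perpendicular to OA.
Rod angle: sinφ = −(r/L) sinθ ⇒ φ = -9.450°; ω_rod = −rω cosθ/√(L²−r²sin²θ) = -18.725 rad/s.
V_P = V_A + ω_rod × AP, with AP = 0.0884 m along the rod.
Components: V_Px = −rω sinθ − a·ω_rod·sinφ = -4.7017 m/s;  V_Py = rω cosθ + a·ω_rod·cosφ = +2.7817 m/s.
|V_P| = √(V_Px² + V_Py²) = 5.463 m/s.

5.46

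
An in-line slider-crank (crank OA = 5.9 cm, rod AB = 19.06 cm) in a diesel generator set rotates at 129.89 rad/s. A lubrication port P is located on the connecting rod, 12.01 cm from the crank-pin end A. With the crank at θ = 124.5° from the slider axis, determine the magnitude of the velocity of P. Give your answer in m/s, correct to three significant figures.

5.82

ω = 129.9 rad/s.  Crank-pin speed |V_A| = rω = 7.6635 m/s, perpendicular to OA.
Rod angle: sinφ = −(r/L) sinθ ⇒ φ = -14.780°; ω_rod = −rω cosθ/√(L²−r²sin²θ) = +23.553 rad/s.
V_P = V_A + ω_rod × AP, with AP = 0.1201 m along the rod.
Components: V_Px = −rω sinθ − a·ω_rod·sinφ = -5.5941 m/s;  V_Py = rω cosθ + a·ω_rod·cosφ = -1.6055 m/s.
|V_P| = √(V_Px² + V_Py²) = 5.8199 m/s.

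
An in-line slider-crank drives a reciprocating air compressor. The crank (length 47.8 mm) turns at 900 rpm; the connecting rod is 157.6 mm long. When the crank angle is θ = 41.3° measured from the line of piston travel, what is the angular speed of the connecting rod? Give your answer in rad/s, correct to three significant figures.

ω = 94.25 rad/s (converted from 900 rpm).
The rod makes angle φ with the slider axis where L sinφ = r sinθ; differentiating, L cosφ·φ̇ = r ω cosθ.
L cosφ = √(L² − r² sin²θ) = 0.15441 m.
|ω_rod| = r ω |cosθ| / √(L² − r² sin²θ) = 0.0478·94.25·0.75126/0.15441 = 21.919 rad/s.

21.9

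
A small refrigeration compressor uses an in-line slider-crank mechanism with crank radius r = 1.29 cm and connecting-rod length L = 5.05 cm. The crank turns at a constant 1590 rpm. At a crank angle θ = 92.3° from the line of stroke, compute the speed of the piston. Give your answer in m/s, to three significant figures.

2.12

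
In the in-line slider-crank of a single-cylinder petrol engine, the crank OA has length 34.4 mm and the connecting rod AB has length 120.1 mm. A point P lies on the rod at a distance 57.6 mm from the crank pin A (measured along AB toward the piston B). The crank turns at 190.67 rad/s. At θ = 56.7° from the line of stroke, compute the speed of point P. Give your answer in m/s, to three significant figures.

6.20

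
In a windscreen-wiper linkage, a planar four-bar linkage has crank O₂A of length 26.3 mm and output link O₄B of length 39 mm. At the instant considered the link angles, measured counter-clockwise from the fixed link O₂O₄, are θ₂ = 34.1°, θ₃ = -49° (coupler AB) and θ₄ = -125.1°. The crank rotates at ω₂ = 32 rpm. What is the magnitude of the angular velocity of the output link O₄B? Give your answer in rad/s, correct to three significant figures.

2.31

ω₂ = 3.351 rad/s (from 32 rpm).
Differentiating the loop-closure r₂e^{iθ₂}+r₃e^{iθ₃}=r₁+r₄e^{iθ₄} gives r₂ω₂e^{iθ₂}+r₃ω₃e^{iθ₃}=r₄ω₄e^{iθ₄}.
Eliminating the other unknown: ω₄ = r₂ω₂ sin(θ₂−θ₃) / [r₄ sin(θ₄−θ₃)].
Numerator sine = +0.99276; denominator sine = -0.97072.
Result = 0.0263·3.351·(+0.99276) / (0.039·(-0.97072)) = -2.3111 rad/s; magnitude 2.3111 rad/s.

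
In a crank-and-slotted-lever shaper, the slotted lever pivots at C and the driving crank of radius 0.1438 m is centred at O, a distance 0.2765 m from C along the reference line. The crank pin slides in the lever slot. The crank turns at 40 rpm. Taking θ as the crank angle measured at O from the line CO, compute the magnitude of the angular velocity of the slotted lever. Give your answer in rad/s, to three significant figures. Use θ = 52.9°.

1.29

ω = 4.189 rad/s (from 40 rpm).
Crank pin A relative to C: A = (d + r cosθ, r sinθ); lever angle φ = atan2(r sinθ, d + r cosθ).
Differentiating tanφ: φ̇ = rω(d cosθ + r)/(d² + r² + 2dr cosθ).
d² + r² + 2dr cosθ = |CA|² = 0.145099 m²;  d cosθ + r = +0.31059 m.
|ω_lever| = |0.1438·4.189·+0.31059| / 0.145099 = 1.2893 rad/s.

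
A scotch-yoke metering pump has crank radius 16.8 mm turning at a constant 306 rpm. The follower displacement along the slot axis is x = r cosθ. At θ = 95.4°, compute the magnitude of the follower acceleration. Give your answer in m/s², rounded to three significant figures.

1.62

ω = 32.04 rad/s (from 306 rpm).
x = r cosθ ⇒ ẍ = −rω² cosθ (ω constant).
|a| = rω²|cosθ| = 0.0168·(32.04)²·|cos 95.4°| = 1.6234 m/s².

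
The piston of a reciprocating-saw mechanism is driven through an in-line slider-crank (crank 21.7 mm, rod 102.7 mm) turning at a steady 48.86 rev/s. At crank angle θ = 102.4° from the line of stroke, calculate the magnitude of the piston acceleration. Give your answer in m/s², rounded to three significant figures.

839

ω = 2π·48.9 = 307 rad/s
x(θ) = r cosθ + √(L² − r² sin²θ); with ω constant, a = ω²·d²x/dθ².
d²x/dθ² = −r cosθ − r²(cos2θ)/√u − r⁴ sin²2θ/(4u^{3/2}),  u = L² − r² sin²θ = 0.0100981 m².
Substituting r = 0.0217 m, L = 0.1027 m, θ = 102.4°: d²x/dθ² = +0.008904 m.
a = ω²·d²x/dθ² = (307)²·(+0.008904) = +839.17 m/s²;  |a| = 839.17 m/s².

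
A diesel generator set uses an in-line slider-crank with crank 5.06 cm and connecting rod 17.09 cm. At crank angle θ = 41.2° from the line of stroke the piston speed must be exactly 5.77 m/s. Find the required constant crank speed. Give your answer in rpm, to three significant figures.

For an in-line slider-crank, |v_piston| = rω|sinθ|·[1 + r cosθ/√(L² − r² sin²θ)].
With r = 0.0506 m, L = 0.1709 m, θ = 41.2°: the bracketed kinematic factor |dx/dθ| = 0.0409 m.
ω = v/|dx/dθ| = 5.77/0.0409 = 141.08 rad/s.
N = 60ω/(2π) = 1347.2 rpm.

1350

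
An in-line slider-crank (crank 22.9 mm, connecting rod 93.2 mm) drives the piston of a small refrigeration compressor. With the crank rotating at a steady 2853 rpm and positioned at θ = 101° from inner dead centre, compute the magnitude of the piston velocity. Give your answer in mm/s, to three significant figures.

ω = 2π·2853/60 = 298.8 rad/s
For an in-line slider-crank, x = r cosθ + √(L² − r² sin²θ), so v = −rω sinθ·[1 + r cosθ/√(L² − r² sin²θ)].
With r = 0.0229 m, L = 0.0932 m, θ = 101°: √(L² − r² sin²θ) = 0.090448 m.
v = −0.0229·298.8·0.98163·[1 + 0.0229·-0.19081/0.090448] = -6.3916 m/s.
|v| = 6.3916 m/s = 6391.6 mm/s.

6390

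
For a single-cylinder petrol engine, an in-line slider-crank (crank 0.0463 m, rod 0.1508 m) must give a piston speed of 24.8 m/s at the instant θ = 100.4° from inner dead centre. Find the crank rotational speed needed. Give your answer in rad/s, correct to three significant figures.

For an in-line slider-crank, |v_piston| = rω|sinθ|·[1 + r cosθ/√(L² − r² sin²θ)].
With r = 0.0463 m, L = 0.1508 m, θ = 100.4°: the bracketed kinematic factor |dx/dθ| = 0.042892 m.
ω = v/|dx/dθ| = 24.8/0.042892 = 578.2 rad/s.

578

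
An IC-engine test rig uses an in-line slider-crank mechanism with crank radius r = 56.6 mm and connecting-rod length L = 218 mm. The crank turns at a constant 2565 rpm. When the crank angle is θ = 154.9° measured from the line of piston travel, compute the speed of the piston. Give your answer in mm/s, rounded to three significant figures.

ω = 2π·2565/60 = 268.6 rad/s
For an in-line slider-crank, x = r cosθ + √(L² − r² sin²θ), so v = −rω sinθ·[1 + r cosθ/√(L² − r² sin²θ)].
With r = 0.0566 m, L = 0.218 m, θ = 154.9°: √(L² − r² sin²θ) = 0.21667 m.
v = −0.0566·268.6·0.42420·[1 + 0.0566·-0.90557/0.21667] = -4.9236 m/s.
|v| = 4.9236 m/s = 4923.6 mm/s.

4920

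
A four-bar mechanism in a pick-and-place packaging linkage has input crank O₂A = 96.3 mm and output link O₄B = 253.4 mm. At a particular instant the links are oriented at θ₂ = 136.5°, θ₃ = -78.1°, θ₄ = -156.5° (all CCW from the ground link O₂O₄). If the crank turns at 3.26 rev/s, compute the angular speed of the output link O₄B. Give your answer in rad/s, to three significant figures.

4.51

ω₂ = 20.48 rad/s (from 3.26 rev/s).
Differentiating the loop-closure r₂e^{iθ₂}+r₃e^{iθ₃}=r₁+r₄e^{iθ₄} gives r₂ω₂e^{iθ₂}+r₃ω₃e^{iθ₃}=r₄ω₄e^{iθ₄}.
Eliminating the other unknown: ω₄ = r₂ω₂ sin(θ₂−θ₃) / [r₄ sin(θ₄−θ₃)].
Numerator sine = -0.56784; denominator sine = -0.97958.
Result = 0.0963·20.48·(-0.56784) / (0.2534·(-0.97958)) = +4.5124 rad/s; magnitude 4.5124 rad/s.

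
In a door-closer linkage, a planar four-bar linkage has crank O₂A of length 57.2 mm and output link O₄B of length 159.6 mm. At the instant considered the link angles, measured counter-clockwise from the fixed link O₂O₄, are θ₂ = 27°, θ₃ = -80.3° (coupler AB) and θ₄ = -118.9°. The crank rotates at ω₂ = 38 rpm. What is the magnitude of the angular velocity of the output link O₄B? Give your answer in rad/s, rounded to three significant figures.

2.18

ω₂ = 3.979 rad/s (from 38 rpm).
Differentiating the loop-closure r₂e^{iθ₂}+r₃e^{iθ₃}=r₁+r₄e^{iθ₄} gives r₂ω₂e^{iθ₂}+r₃ω₃e^{iθ₃}=r₄ω₄e^{iθ₄}.
Eliminating the other unknown: ω₄ = r₂ω₂ sin(θ₂−θ₃) / [r₄ sin(θ₄−θ₃)].
Numerator sine = +0.95476; denominator sine = -0.62388.
Result = 0.0572·3.979·(+0.95476) / (0.1596·(-0.62388)) = -2.1826 rad/s; magnitude 2.1826 rad/s.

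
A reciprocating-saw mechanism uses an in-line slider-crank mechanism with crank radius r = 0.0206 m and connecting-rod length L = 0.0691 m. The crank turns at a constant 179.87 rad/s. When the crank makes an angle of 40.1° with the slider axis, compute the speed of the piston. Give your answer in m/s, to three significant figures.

2.94

ω = 179.9 rad/s
For an in-line slider-crank, x = r cosθ + √(L² − r² sin²θ), so v = −rω sinθ·[1 + r cosθ/√(L² − r² sin²θ)].
With r = 0.0206 m, L = 0.0691 m, θ = 40.1°: √(L² − r² sin²θ) = 0.067814 m.
v = −0.0206·179.9·0.64412·[1 + 0.0206·0.76492/0.067814] = -2.9413 m/s.
|v| = 2.9413 m/s.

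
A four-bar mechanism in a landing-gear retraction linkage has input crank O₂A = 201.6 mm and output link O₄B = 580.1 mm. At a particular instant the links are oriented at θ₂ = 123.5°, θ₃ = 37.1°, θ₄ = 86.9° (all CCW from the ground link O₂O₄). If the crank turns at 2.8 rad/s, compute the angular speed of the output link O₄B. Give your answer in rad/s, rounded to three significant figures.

1.27

ω₂ = 2.8 rad/s
Differentiating the loop-closure r₂e^{iθ₂}+r₃e^{iθ₃}=r₁+r₄e^{iθ₄} gives r₂ω₂e^{iθ₂}+r₃ω₃e^{iθ₃}=r₄ω₄e^{iθ₄}.
Eliminating the other unknown: ω₄ = r₂ω₂ sin(θ₂−θ₃) / [r₄ sin(θ₄−θ₃)].
Numerator sine = +0.99803; denominator sine = +0.76380.
Result = 0.2016·2.8·(+0.99803) / (0.5801·(+0.76380)) = +1.2715 rad/s; magnitude 1.2715 rad/s.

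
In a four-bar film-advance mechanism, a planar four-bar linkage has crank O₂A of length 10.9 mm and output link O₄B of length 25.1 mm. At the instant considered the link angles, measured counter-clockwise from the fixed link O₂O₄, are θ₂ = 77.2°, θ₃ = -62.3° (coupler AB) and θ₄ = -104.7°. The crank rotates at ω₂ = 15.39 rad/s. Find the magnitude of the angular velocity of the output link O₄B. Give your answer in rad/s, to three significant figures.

6.44

ω₂ = 15.39 rad/s
Differentiating the loop-closure r₂e^{iθ₂}+r₃e^{iθ₃}=r₁+r₄e^{iθ₄} gives r₂ω₂e^{iθ₂}+r₃ω₃e^{iθ₃}=r₄ω₄e^{iθ₄}.
Eliminating the other unknown: ω₄ = r₂ω₂ sin(θ₂−θ₃) / [r₄ sin(θ₄−θ₃)].
Numerator sine = +0.64945; denominator sine = -0.67430.
Result = 0.0109·15.39·(+0.64945) / (0.0251·(-0.67430)) = -6.437 rad/s; magnitude 6.437 rad/s.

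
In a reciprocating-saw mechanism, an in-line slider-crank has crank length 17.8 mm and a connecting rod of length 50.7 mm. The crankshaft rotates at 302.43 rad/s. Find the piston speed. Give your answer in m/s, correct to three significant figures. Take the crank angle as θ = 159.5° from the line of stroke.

ω = 302.4 rad/s
For an in-line slider-crank, x = r cosθ + √(L² − r² sin²θ), so v = −rω sinθ·[1 + r cosθ/√(L² − r² sin²θ)].
With r = 0.0178 m, L = 0.0507 m, θ = 159.5°: √(L² − r² sin²θ) = 0.050315 m.
v = −0.0178·302.4·0.35021·[1 + 0.0178·-0.93667/0.050315] = -1.2605 m/s.
|v| = 1.2605 m/s.

1.26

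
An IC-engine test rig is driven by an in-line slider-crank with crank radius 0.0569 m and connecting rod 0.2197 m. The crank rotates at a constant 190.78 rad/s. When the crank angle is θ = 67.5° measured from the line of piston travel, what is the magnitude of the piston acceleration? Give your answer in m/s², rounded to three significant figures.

407

ω = 190.8 rad/s
x(θ) = r cosθ + √(L² − r² sin²θ); with ω constant, a = ω²·d²x/dθ².
d²x/dθ² = −r cosθ − r²(cos2θ)/√u − r⁴ sin²2θ/(4u^{3/2}),  u = L² − r² sin²θ = 0.0455046 m².
Substituting r = 0.0569 m, L = 0.2197 m, θ = 67.5°: d²x/dθ² = -0.011178 m.
a = ω²·d²x/dθ² = (190.8)²·(-0.011178) = -406.83 m/s²;  |a| = 406.83 m/s².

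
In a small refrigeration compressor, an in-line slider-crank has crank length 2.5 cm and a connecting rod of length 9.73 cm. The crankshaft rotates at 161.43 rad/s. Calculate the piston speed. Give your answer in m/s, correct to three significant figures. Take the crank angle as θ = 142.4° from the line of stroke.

1.95

ω = 161.4 rad/s
For an in-line slider-crank, x = r cosθ + √(L² − r² sin²θ), so v = −rω sinθ·[1 + r cosθ/√(L² − r² sin²θ)].
With r = 0.025 m, L = 0.0973 m, θ = 142.4°: √(L² − r² sin²θ) = 0.096097 m.
v = −0.025·161.4·0.61015·[1 + 0.025·-0.79229/0.096097] = -1.9549 m/s.
|v| = 1.9549 m/s.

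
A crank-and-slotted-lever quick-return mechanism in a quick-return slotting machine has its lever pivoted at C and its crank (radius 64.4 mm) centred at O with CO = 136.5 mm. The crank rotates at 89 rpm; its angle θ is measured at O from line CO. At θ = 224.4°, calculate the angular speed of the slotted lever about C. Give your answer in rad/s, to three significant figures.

ω = 9.32 rad/s (from 89 rpm).
Crank pin A relative to C: A = (d + r cosθ, r sinθ); lever angle φ = atan2(r sinθ, d + r cosθ).
Differentiating tanφ: φ̇ = rω(d cosθ + r)/(d² + r² + 2dr cosθ).
d² + r² + 2dr cosθ = |CA|² = 0.0102183 m²;  d cosθ + r = -0.033126 m.
|ω_lever| = |0.0644·9.32·-0.033126| / 0.0102183 = 1.9458 rad/s.

1.95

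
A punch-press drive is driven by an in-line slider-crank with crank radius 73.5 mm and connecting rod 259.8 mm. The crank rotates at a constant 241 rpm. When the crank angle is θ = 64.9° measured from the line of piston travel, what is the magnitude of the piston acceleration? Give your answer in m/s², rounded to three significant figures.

11.3

ω = 2π·241/60 = 25.24 rad/s
x(θ) = r cosθ + √(L² − r² sin²θ); with ω constant, a = ω²·d²x/dθ².
d²x/dθ² = −r cosθ − r²(cos2θ)/√u − r⁴ sin²2θ/(4u^{3/2}),  u = L² − r² sin²θ = 0.0630659 m².
Substituting r = 0.0735 m, L = 0.2598 m, θ = 64.9°: d²x/dθ² = -0.017681 m.
a = ω²·d²x/dθ² = (25.24)²·(-0.017681) = -11.261 m/s²;  |a| = 11.261 m/s².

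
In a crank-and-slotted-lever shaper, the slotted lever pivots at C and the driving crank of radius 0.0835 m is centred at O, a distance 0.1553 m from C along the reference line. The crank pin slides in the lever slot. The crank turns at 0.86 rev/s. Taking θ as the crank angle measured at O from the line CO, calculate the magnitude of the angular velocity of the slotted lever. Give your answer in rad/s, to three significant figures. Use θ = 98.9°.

ω = 5.404 rad/s (from 0.86 rev/s).
Crank pin A relative to C: A = (d + r cosθ, r sinθ); lever angle φ = atan2(r sinθ, d + r cosθ).
Differentiating tanφ: φ̇ = rω(d cosθ + r)/(d² + r² + 2dr cosθ).
d² + r² + 2dr cosθ = |CA|² = 0.0270779 m²;  d cosθ + r = +0.059473 m.
|ω_lever| = |0.0835·5.404·+0.059473| / 0.0270779 = 0.991 rad/s.

0.991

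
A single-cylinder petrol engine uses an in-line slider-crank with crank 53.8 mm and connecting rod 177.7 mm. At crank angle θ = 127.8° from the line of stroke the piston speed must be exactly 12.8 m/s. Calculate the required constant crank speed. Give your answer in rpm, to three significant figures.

3550

For an in-line slider-crank, |v_piston| = rω|sinθ|·[1 + r cosθ/√(L² − r² sin²θ)].
With r = 0.0538 m, L = 0.1777 m, θ = 127.8°: the bracketed kinematic factor |dx/dθ| = 0.034386 m.
ω = v/|dx/dθ| = 12.8/0.034386 = 372.24 rad/s.
N = 60ω/(2π) = 3554.7 rpm.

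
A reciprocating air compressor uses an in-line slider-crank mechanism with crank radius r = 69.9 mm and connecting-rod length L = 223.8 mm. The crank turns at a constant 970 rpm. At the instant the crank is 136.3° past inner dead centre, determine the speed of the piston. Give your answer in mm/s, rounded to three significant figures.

ω = 2π·970/60 = 101.6 rad/s
For an in-line slider-crank, x = r cosθ + √(L² − r² sin²θ), so v = −rω sinθ·[1 + r cosθ/√(L² − r² sin²θ)].
With r = 0.0699 m, L = 0.2238 m, θ = 136.3°: √(L² − r² sin²θ) = 0.21853 m.
v = −0.0699·101.6·0.69088·[1 + 0.0699·-0.72297/0.21853] = -3.7711 m/s.
|v| = 3.7711 m/s = 3771.1 mm/s.

3770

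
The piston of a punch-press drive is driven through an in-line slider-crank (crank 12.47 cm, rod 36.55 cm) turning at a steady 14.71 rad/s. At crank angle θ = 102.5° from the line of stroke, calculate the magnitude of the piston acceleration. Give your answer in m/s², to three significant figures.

14.6

ω = 14.71 rad/s
x(θ) = r cosθ + √(L² − r² sin²θ); with ω constant, a = ω²·d²x/dθ².
d²x/dθ² = −r cosθ − r²(cos2θ)/√u − r⁴ sin²2θ/(4u^{3/2}),  u = L² − r² sin²θ = 0.118769 m².
Substituting r = 0.1247 m, L = 0.3655 m, θ = 102.5°: d²x/dθ² = +0.06762 m.
a = ω²·d²x/dθ² = (14.71)²·(+0.06762) = +14.632 m/s²;  |a| = 14.632 m/s².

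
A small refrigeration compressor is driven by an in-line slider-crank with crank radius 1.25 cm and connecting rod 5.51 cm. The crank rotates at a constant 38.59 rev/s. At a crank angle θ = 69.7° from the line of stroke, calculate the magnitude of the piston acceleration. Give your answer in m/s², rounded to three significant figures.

ω = 2π·38.6 = 242.5 rad/s
x(θ) = r cosθ + √(L² − r² sin²θ); with ω constant, a = ω²·d²x/dθ².
d²x/dθ² = −r cosθ − r²(cos2θ)/√u − r⁴ sin²2θ/(4u^{3/2}),  u = L² − r² sin²θ = 0.00289857 m².
Substituting r = 0.0125 m, L = 0.0551 m, θ = 69.7°: d²x/dθ² = -0.0021497 m.
a = ω²·d²x/dθ² = (242.5)²·(-0.0021497) = -126.38 m/s²;  |a| = 126.38 m/s².

126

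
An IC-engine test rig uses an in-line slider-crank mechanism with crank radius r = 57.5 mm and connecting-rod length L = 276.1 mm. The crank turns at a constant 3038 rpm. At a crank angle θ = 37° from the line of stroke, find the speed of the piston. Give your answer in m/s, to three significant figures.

12.9

ω = 2π·3038/60 = 318.1 rad/s
For an in-line slider-crank, x = r cosθ + √(L² − r² sin²θ), so v = −rω sinθ·[1 + r cosθ/√(L² − r² sin²θ)].
With r = 0.0575 m, L = 0.2761 m, θ = 37°: √(L² − r² sin²θ) = 0.27392 m.
v = −0.0575·318.1·0.60182·[1 + 0.0575·0.79864/0.27392] = -12.855 m/s.
|v| = 12.855 m/s.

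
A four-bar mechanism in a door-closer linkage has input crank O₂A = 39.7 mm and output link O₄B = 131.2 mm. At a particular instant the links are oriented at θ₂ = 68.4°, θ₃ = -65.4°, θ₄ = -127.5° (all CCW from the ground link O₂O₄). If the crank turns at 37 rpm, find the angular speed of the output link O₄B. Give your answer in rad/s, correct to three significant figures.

ω₂ = 3.875 rad/s (from 37 rpm).
Differentiating the loop-closure r₂e^{iθ₂}+r₃e^{iθ₃}=r₁+r₄e^{iθ₄} gives r₂ω₂e^{iθ₂}+r₃ω₃e^{iθ₃}=r₄ω₄e^{iθ₄}.
Eliminating the other unknown: ω₄ = r₂ω₂ sin(θ₂−θ₃) / [r₄ sin(θ₄−θ₃)].
Numerator sine = +0.72176; denominator sine = -0.88377.
Result = 0.0397·3.875·(+0.72176) / (0.1312·(-0.88377)) = -0.95751 rad/s; magnitude 0.95751 rad/s.

0.958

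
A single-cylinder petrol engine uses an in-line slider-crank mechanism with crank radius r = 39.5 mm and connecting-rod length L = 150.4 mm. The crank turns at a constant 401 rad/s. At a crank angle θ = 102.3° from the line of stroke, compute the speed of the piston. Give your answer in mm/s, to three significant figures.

14600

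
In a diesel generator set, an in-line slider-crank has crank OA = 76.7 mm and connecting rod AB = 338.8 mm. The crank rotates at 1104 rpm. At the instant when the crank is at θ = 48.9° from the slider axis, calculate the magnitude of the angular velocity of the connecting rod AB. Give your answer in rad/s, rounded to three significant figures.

17.5

ω = 115.6 rad/s (converted from 1104 rpm).
The rod makes angle φ with the slider axis where L sinφ = r sinθ; differentiating, L cosφ·φ̇ = r ω cosθ.
L cosφ = √(L² − r² sin²θ) = 0.33383 m.
|ω_rod| = r ω |cosθ| / √(L² − r² sin²θ) = 0.0767·115.6·0.65738/0.33383 = 17.461 rad/s.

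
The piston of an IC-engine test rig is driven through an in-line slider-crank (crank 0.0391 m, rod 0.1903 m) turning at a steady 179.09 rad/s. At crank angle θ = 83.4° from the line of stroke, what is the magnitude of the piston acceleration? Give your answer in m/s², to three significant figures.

112

ω = 179.1 rad/s
x(θ) = r cosθ + √(L² − r² sin²θ); with ω constant, a = ω²·d²x/dθ².
d²x/dθ² = −r cosθ − r²(cos2θ)/√u − r⁴ sin²2θ/(4u^{3/2}),  u = L² − r² sin²θ = 0.0347055 m².
Substituting r = 0.0391 m, L = 0.1903 m, θ = 83.4°: d²x/dθ² = +0.0034909 m.
a = ω²·d²x/dθ² = (179.1)²·(+0.0034909) = +111.96 m/s²;  |a| = 111.96 m/s².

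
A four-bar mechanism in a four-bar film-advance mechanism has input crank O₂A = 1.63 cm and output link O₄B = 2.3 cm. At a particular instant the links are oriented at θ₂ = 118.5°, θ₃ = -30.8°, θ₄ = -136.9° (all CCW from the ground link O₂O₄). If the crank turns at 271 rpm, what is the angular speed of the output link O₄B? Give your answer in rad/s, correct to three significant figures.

10.7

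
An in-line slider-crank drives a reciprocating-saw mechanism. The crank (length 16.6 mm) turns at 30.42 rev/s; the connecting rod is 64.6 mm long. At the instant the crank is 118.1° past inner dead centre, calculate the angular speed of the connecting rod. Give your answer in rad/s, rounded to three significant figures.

ω = 191.1 rad/s (converted from 30.42 rev/s).
The rod makes angle φ with the slider axis where L sinφ = r sinθ; differentiating, L cosφ·φ̇ = r ω cosθ.
L cosφ = √(L² − r² sin²θ) = 0.062918 m.
|ω_rod| = r ω |cosθ| / √(L² − r² sin²θ) = 0.0166·191.1·0.47101/0.062918 = 23.752 rad/s.

23.8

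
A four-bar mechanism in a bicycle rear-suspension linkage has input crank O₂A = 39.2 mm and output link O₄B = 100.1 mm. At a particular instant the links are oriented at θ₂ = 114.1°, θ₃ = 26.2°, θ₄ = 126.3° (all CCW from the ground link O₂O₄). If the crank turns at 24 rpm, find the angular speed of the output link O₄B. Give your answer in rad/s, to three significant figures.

ω₂ = 2.513 rad/s (from 24 rpm).
Differentiating the loop-closure r₂e^{iθ₂}+r₃e^{iθ₃}=r₁+r₄e^{iθ₄} gives r₂ω₂e^{iθ₂}+r₃ω₃e^{iθ₃}=r₄ω₄e^{iθ₄}.
Eliminating the other unknown: ω₄ = r₂ω₂ sin(θ₂−θ₃) / [r₄ sin(θ₄−θ₃)].
Numerator sine = +0.99933; denominator sine = +0.98450.
Result = 0.0392·2.513·(+0.99933) / (0.1001·(+0.98450)) = +0.99904 rad/s; magnitude 0.99904 rad/s.

0.999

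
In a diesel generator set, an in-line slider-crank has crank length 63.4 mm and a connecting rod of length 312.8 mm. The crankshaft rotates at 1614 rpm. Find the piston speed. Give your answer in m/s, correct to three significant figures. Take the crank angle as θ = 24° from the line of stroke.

ω = 2π·1614/60 = 169 rad/s
For an in-line slider-crank, x = r cosθ + √(L² − r² sin²θ), so v = −rω sinθ·[1 + r cosθ/√(L² − r² sin²θ)].
With r = 0.0634 m, L = 0.3128 m, θ = 24°: √(L² − r² sin²θ) = 0.31174 m.
v = −0.0634·169·0.40674·[1 + 0.0634·0.91355/0.31174] = -5.1683 m/s.
|v| = 5.1683 m/s.

5.17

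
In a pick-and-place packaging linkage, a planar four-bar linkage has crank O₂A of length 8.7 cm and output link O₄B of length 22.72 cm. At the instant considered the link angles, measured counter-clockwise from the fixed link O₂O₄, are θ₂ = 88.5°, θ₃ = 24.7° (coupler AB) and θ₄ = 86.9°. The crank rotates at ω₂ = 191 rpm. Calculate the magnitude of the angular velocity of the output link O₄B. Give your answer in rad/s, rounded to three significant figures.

7.77

ω₂ = 20 rad/s (from 191 rpm).
Differentiating the loop-closure r₂e^{iθ₂}+r₃e^{iθ₃}=r₁+r₄e^{iθ₄} gives r₂ω₂e^{iθ₂}+r₃ω₃e^{iθ₃}=r₄ω₄e^{iθ₄}.
Eliminating the other unknown: ω₄ = r₂ω₂ sin(θ₂−θ₃) / [r₄ sin(θ₄−θ₃)].
Numerator sine = +0.89726; denominator sine = +0.88458.
Result = 0.087·20·(+0.89726) / (0.2272·(+0.88458)) = +7.7688 rad/s; magnitude 7.7688 rad/s.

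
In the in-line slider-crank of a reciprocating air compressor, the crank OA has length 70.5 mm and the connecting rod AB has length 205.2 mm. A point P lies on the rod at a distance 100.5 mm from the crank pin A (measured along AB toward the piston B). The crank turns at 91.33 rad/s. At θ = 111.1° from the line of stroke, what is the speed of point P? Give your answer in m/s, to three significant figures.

5.75

ω = 91.33 rad/s.  Crank-pin speed |V_A| = rω = 6.4388 m/s, perpendicular to OA.
Rod angle: sinφ = −(r/L) sinθ ⇒ φ = -18.695°; ω_rod = −rω cosθ/√(L²−r²sin²θ) = +11.925 rad/s.
V_P = V_A + ω_rod × AP, with AP = 0.1005 m along the rod.
Components: V_Px = −rω sinθ − a·ω_rod·sinφ = -5.6229 m/s;  V_Py = rω cosθ + a·ω_rod·cosφ = -1.1827 m/s.
|V_P| = √(V_Px² + V_Py²) = 5.746 m/s.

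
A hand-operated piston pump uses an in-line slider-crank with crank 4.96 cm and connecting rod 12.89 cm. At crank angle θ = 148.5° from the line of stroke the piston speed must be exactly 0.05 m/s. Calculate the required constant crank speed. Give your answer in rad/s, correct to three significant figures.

For an in-line slider-crank, |v_piston| = rω|sinθ|·[1 + r cosθ/√(L² − r² sin²θ)].
With r = 0.0496 m, L = 0.1289 m, θ = 148.5°: the bracketed kinematic factor |dx/dθ| = 0.017236 m.
ω = v/|dx/dθ| = 0.05/0.017236 = 2.9009 rad/s.

2.90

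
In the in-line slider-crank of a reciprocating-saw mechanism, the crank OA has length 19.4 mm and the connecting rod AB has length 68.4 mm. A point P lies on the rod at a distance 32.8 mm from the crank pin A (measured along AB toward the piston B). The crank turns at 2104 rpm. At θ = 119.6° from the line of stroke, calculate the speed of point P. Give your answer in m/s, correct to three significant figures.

3.63

ω = 220.3 rad/s.  Crank-pin speed |V_A| = rω = 4.2744 m/s, perpendicular to OA.
Rod angle: sinφ = −(r/L) sinθ ⇒ φ = -14.277°; ω_rod = −rω cosθ/√(L²−r²sin²θ) = +31.851 rad/s.
V_P = V_A + ω_rod × AP, with AP = 0.0328 m along the rod.
Components: V_Px = −rω sinθ − a·ω_rod·sinφ = -3.4589 m/s;  V_Py = rω cosθ + a·ω_rod·cosφ = -1.0989 m/s.
|V_P| = √(V_Px² + V_Py²) = 3.6293 m/s.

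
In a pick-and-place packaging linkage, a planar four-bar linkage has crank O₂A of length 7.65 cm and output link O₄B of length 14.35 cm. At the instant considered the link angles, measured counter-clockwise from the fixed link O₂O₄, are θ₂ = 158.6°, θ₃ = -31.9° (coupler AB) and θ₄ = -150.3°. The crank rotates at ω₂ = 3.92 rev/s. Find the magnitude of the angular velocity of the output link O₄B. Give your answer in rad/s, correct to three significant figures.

ω₂ = 24.63 rad/s (from 3.92 rev/s).
Differentiating the loop-closure r₂e^{iθ₂}+r₃e^{iθ₃}=r₁+r₄e^{iθ₄} gives r₂ω₂e^{iθ₂}+r₃ω₃e^{iθ₃}=r₄ω₄e^{iθ₄}.
Eliminating the other unknown: ω₄ = r₂ω₂ sin(θ₂−θ₃) / [r₄ sin(θ₄−θ₃)].
Numerator sine = -0.18224; denominator sine = -0.87965.
Result = 0.0765·24.63·(-0.18224) / (0.1435·(-0.87965)) = +2.7202 rad/s; magnitude 2.7202 rad/s.

2.72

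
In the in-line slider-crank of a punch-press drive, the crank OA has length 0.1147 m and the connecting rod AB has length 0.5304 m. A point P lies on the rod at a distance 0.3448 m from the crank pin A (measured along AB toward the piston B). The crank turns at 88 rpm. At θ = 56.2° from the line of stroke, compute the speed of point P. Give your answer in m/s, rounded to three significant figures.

ω = 9.215 rad/s.  Crank-pin speed |V_A| = rω = 1.057 m/s, perpendicular to OA.
Rod angle: sinφ = −(r/L) sinθ ⇒ φ = -10.352°; ω_rod = −rω cosθ/√(L²−r²sin²θ) = -1.127 rad/s.
V_P = V_A + ω_rod × AP, with AP = 0.3448 m along the rod.
Components: V_Px = −rω sinθ − a·ω_rod·sinφ = -0.94818 m/s;  V_Py = rω cosθ + a·ω_rod·cosφ = +0.20576 m/s.
|V_P| = √(V_Px² + V_Py²) = 0.97025 m/s.

0.970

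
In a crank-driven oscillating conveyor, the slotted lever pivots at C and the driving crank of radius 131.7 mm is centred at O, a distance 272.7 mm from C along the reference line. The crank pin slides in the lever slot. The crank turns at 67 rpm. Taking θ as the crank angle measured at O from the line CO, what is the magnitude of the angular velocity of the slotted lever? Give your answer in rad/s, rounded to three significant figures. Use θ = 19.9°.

2.25

ω = 7.016 rad/s (from 67 rpm).
Crank pin A relative to C: A = (d + r cosθ, r sinθ); lever angle φ = atan2(r sinθ, d + r cosθ).
Differentiating tanφ: φ̇ = rω(d cosθ + r)/(d² + r² + 2dr cosθ).
d² + r² + 2dr cosθ = |CA|² = 0.15925 m²;  d cosθ + r = +0.38812 m.
|ω_lever| = |0.1317·7.016·+0.38812| / 0.15925 = 2.252 rad/s.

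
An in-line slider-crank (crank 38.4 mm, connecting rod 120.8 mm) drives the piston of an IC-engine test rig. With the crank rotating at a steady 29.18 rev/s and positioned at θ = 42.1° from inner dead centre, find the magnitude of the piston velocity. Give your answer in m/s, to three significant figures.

5.86

ω = 2π·29.2 = 183.3 rad/s
For an in-line slider-crank, x = r cosθ + √(L² − r² sin²θ), so v = −rω sinθ·[1 + r cosθ/√(L² − r² sin²θ)].
With r = 0.0384 m, L = 0.1208 m, θ = 42.1°: √(L² − r² sin²θ) = 0.11802 m.
v = −0.0384·183.3·0.67043·[1 + 0.0384·0.74198/0.11802] = -5.8595 m/s.
|v| = 5.8595 m/s.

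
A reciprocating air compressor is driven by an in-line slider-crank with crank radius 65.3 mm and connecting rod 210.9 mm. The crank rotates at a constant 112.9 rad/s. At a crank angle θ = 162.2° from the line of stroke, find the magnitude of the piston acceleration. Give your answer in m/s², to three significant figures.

580

ω = 112.9 rad/s
x(θ) = r cosθ + √(L² − r² sin²θ); with ω constant, a = ω²·d²x/dθ².
d²x/dθ² = −r cosθ − r²(cos2θ)/√u − r⁴ sin²2θ/(4u^{3/2}),  u = L² − r² sin²θ = 0.0440803 m².
Substituting r = 0.0653 m, L = 0.2109 m, θ = 162.2°: d²x/dθ² = +0.045494 m.
a = ω²·d²x/dθ² = (112.9)²·(+0.045494) = +579.88 m/s²;  |a| = 579.88 m/s².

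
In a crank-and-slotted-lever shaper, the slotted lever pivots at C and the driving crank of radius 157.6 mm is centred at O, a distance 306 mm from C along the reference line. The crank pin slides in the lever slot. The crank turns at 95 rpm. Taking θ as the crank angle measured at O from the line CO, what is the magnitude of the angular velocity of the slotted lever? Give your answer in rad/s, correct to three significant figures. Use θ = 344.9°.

3.36

ω = 9.948 rad/s (from 95 rpm).
Crank pin A relative to C: A = (d + r cosθ, r sinθ); lever angle φ = atan2(r sinθ, d + r cosθ).
Differentiating tanφ: φ̇ = rω(d cosθ + r)/(d² + r² + 2dr cosθ).
d² + r² + 2dr cosθ = |CA|² = 0.211595 m²;  d cosθ + r = +0.45303 m.
|ω_lever| = |0.1576·9.948·+0.45303| / 0.211595 = 3.3569 rad/s.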